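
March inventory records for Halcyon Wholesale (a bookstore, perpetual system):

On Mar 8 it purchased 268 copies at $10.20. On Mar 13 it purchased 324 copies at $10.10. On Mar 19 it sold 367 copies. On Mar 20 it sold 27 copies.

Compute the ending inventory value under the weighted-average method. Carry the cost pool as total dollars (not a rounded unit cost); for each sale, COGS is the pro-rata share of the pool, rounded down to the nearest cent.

Ending inventory = $2,008.77

After Mar 8: 268 on hand, pool $2,733.60 (≈ $10.2000 each)
After Mar 13: 592 on hand, pool $6,006.00 (≈ $10.1453 each)
Mar 19, sell 367: 367/592 × $6,006.00 → $3,723.31
Mar 20, sell 27: 27/225 × $2,282.69 → $273.92
Total COGS = $3,723.31 + $273.92 = $3,997.23
Ending inventory (cost pool remaining) = $2,008.77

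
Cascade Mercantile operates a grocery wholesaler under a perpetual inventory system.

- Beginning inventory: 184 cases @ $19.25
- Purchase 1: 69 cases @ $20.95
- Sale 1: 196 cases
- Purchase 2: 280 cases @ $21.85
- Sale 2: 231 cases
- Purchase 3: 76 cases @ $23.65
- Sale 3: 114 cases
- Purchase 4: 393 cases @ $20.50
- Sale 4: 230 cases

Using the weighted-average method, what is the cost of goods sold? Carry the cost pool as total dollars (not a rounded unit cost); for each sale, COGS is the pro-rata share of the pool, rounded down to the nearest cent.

COGS = $16,159.50

After Beginning: 184 on hand, pool $3,542.00 (≈ $19.2500 each)
After Purchase 1: 253 on hand, pool $4,987.55 (≈ $19.7136 each)
Sale 1, sell 196: 196/253 × $4,987.55 → $3,863.87
After Purchase 2: 337 on hand, pool $7,241.68 (≈ $21.4887 each)
Sale 2, sell 231: 231/337 × $7,241.68 → $4,963.88
After Purchase 3: 182 on hand, pool $4,075.20 (≈ $22.3912 each)
Sale 3, sell 114: 114/182 × $4,075.20 → $2,552.59
After Purchase 4: 461 on hand, pool $9,579.11 (≈ $20.7790 each)
Sale 4, sell 230: 230/461 × $9,579.11 → $4,779.16
Total COGS = $3,863.87 + $4,963.88 + $2,552.59 + $4,779.16 = $16,159.50
Ending inventory (cost pool remaining) = $4,799.95
Check: goods available $20,959.45 = COGS $16,159.50 + ending $4,799.95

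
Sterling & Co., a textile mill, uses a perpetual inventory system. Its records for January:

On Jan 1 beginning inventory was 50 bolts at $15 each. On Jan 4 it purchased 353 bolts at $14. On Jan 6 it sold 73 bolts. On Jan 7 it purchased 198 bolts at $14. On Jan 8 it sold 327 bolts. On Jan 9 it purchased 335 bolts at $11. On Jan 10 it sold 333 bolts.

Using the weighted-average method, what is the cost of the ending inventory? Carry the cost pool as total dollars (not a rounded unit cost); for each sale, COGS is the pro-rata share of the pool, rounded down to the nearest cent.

Ending inventory = $2,467.28

After Jan 1: 50 on hand, pool $750.00 (≈ $15.0000 each)
After Jan 4: 403 on hand, pool $5,692.00 (≈ $14.1241 each)
Jan 6, sell 73: 73/403 × $5,692.00 → $1,031.05
After Jan 7: 528 on hand, pool $7,432.95 (≈ $14.0776 each)
Jan 8, sell 327: 327/528 × $7,432.95 → $4,603.36
After Jan 9: 536 on hand, pool $6,514.59 (≈ $12.1541 each)
Jan 10, sell 333: 333/536 × $6,514.59 → $4,047.31
Total COGS = $1,031.05 + $4,603.36 + $4,047.31 = $9,681.72
Ending inventory (cost pool remaining) = $2,467.28
Check: goods available $12,149.00 = COGS $9,681.72 + ending $2,467.28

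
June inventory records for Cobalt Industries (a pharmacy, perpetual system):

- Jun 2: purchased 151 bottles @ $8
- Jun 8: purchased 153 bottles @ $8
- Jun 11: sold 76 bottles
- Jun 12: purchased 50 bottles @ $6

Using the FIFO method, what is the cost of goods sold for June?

Jun 11, 76 sold [FIFO — oldest first]: 76 @ $8 = $608
Ending inventory: 75 @ $8 + 153 @ $8 + 50 @ $6 = $2,124
Check: goods available $2,732 = COGS $608 + ending $2,124

COGS = $608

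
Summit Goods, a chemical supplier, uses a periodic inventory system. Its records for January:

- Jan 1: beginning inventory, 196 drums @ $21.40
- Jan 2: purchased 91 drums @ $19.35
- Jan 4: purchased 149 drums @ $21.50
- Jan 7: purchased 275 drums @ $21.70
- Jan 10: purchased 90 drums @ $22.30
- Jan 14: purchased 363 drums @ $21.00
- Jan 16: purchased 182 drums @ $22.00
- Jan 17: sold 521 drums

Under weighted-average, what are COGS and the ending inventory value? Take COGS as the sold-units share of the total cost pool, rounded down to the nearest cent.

COGS = $11,132.31; ending inventory = $17,627.94

Jan 17, sell 521: 521/1346 × $28,760.25 → $11,132.31
Ending inventory (cost pool remaining) = $17,627.94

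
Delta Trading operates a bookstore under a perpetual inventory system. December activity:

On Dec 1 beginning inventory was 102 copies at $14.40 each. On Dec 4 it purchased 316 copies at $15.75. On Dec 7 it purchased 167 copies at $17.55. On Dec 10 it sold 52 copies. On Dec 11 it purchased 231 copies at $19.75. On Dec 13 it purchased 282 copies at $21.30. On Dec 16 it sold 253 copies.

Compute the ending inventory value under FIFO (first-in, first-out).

Ending inventory = $15,279.45

Dec 10, 52 sold [FIFO — oldest first]: 52 @ $14.40 = $748.80
Dec 16, 253 sold [FIFO — oldest first]: 50 @ $14.40 + 203 @ $15.75 = $3,917.25
Total COGS = $748.80 + $3,917.25 = $4,666.05
Ending inventory: 113 @ $15.75 + 167 @ $17.55 + 231 @ $19.75 + 282 @ $21.30 = $15,279.45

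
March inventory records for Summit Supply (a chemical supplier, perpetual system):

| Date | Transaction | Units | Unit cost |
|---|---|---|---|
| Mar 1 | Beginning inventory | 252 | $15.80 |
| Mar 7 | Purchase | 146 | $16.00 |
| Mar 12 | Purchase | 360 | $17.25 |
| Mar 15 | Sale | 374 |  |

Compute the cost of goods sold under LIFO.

Mar 15, 374 sold [LIFO — newest first]: 360 @ $17.25 + 14 @ $16.00 = $6,434.00
Ending inventory: 252 @ $15.80 + 132 @ $16.00 = $6,093.60
Check: goods available $12,527.60 = COGS $6,434.00 + ending $6,093.60

COGS = $6,434.00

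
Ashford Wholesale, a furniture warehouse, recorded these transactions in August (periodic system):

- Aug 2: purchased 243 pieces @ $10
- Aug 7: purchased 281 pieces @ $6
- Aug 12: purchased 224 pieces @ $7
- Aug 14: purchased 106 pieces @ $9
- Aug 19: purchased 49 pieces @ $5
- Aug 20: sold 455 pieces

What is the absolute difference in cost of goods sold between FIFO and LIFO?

FIFO COGS: 243 @ $10 + 212 @ $6 = $3,702
LIFO COGS: 49 @ $5 + 106 @ $9 + 224 @ $7 + 76 @ $6 = $3,223
Difference = |$3,702 − $3,223| = $479

$479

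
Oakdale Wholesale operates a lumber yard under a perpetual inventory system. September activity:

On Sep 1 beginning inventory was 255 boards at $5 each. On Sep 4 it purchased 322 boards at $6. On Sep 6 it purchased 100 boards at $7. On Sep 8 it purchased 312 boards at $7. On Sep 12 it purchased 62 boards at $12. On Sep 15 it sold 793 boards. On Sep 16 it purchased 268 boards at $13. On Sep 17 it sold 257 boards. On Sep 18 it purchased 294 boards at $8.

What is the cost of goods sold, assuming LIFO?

Sep 15, 793 sold [LIFO — newest first]: 62 @ $12 + 312 @ $7 + 100 @ $7 + 319 @ $6 = $5,542
Sep 17, 257 sold [LIFO — newest first]: 257 @ $13 = $3,341
Total COGS = $5,542 + $3,341 = $8,883
Ending inventory: 255 @ $5 + 3 @ $6 + 11 @ $13 + 294 @ $8 = $3,788

COGS = $8,883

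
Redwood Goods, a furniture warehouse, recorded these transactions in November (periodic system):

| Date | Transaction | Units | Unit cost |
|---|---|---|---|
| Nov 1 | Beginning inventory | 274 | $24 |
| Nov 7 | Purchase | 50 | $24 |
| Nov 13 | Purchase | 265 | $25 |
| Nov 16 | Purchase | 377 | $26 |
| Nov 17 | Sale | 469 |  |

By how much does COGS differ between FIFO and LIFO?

$701

FIFO COGS: 274 @ $24 + 50 @ $24 + 145 @ $25 = $11,401
LIFO COGS: 377 @ $26 + 92 @ $25 = $12,102
Difference = |$11,401 − $12,102| = $701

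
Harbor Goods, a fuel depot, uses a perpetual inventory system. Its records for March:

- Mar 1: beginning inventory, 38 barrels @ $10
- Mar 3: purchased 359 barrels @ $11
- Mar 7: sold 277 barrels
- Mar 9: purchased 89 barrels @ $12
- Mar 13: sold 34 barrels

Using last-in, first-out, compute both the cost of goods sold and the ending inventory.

Mar 7, 277 sold [LIFO — newest first]: 277 @ $11 = $3,047
Mar 13, 34 sold [LIFO — newest first]: 34 @ $12 = $408
Total COGS = $3,047 + $408 = $3,455
Ending inventory: 38 @ $10 + 82 @ $11 + 55 @ $12 = $1,942

COGS = $3,455; ending inventory = $1,942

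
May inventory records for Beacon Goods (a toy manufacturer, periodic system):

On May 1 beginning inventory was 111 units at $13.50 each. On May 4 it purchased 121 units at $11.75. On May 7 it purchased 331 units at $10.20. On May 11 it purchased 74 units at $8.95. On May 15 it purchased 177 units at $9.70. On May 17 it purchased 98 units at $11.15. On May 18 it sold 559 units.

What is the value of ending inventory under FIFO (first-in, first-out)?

Ending inventory = $3,512.70

May 18, 559 sold [FIFO — oldest first]: 111 @ $13.50 + 121 @ $11.75 + 327 @ $10.20 = $6,255.65
Ending inventory: 4 @ $10.20 + 74 @ $8.95 + 177 @ $9.70 + 98 @ $11.15 = $3,512.70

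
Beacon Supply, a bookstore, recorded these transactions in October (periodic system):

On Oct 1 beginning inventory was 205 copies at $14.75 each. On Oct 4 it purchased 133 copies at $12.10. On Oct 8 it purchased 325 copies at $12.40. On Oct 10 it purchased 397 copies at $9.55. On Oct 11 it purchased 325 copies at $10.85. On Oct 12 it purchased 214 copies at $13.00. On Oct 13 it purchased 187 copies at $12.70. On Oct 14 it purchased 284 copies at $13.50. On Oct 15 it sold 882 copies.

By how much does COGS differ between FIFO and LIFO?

FIFO COGS: 205 @ $14.75 + 133 @ $12.10 + 325 @ $12.40 + 219 @ $9.55 = $10,754.50
LIFO COGS: 284 @ $13.50 + 187 @ $12.70 + 214 @ $13.00 + 197 @ $10.85 = $11,128.35
Difference = |$10,754.50 − $11,128.35| = $373.85

$373.85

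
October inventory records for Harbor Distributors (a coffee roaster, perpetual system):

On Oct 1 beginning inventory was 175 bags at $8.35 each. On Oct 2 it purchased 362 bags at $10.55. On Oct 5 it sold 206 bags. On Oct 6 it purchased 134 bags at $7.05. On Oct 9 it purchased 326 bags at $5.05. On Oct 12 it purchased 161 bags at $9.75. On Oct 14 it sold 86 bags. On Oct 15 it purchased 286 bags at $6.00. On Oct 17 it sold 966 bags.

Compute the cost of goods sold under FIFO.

COGS = $10,041.10

Oct 5, 206 sold [FIFO — oldest first]: 175 @ $8.35 + 31 @ $10.55 = $1,788.30
Oct 14, 86 sold [FIFO — oldest first]: 86 @ $10.55 = $907.30
Oct 17, 966 sold [FIFO — oldest first]: 245 @ $10.55 + 134 @ $7.05 + 326 @ $5.05 + 161 @ $9.75 + 100 @ $6.00 = $7,345.50
Total COGS = $1,788.30 + $907.30 + $7,345.50 = $10,041.10
Ending inventory: 186 @ $6.00 = $1,116.00
Check: goods available $11,157.10 = COGS $10,041.10 + ending $1,116.00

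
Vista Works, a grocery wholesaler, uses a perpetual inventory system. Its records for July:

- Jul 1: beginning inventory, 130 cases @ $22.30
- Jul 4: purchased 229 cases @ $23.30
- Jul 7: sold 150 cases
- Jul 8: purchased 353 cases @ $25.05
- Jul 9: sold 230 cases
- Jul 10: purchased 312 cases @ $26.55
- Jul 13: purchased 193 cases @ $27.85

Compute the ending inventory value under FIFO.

Jul 7, 150 sold [FIFO — oldest first]: 130 @ $22.30 + 20 @ $23.30 = $3,365.00
Jul 9, 230 sold [FIFO — oldest first]: 209 @ $23.30 + 21 @ $25.05 = $5,395.75
Total COGS = $3,365.00 + $5,395.75 = $8,760.75
Ending inventory: 332 @ $25.05 + 312 @ $26.55 + 193 @ $27.85 = $21,975.25
Check: goods available $30,736.00 = COGS $8,760.75 + ending $21,975.25

Ending inventory = $21,975.25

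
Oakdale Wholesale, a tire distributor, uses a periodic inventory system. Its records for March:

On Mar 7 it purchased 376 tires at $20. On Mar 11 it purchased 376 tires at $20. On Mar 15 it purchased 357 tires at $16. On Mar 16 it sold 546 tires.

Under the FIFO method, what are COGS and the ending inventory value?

COGS = $10,920; ending inventory = $9,832

Mar 16, 546 sold [FIFO — oldest first]: 376 @ $20 + 170 @ $20 = $10,920
Ending inventory: 206 @ $20 + 357 @ $16 = $9,832
Check: goods available $20,752 = COGS $10,920 + ending $9,832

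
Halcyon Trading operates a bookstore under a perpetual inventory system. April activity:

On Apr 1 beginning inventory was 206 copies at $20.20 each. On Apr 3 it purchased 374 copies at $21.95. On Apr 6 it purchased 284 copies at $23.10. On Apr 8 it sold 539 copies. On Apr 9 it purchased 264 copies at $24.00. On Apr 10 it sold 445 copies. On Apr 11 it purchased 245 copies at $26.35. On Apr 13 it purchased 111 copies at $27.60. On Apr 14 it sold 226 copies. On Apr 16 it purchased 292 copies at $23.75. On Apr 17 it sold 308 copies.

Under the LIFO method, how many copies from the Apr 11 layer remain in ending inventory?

114

Apr 8, 539 sold [LIFO — newest first]: 284 @ $23.10 + 255 @ $21.95 = $12,157.65
Apr 10, 445 sold [LIFO — newest first]: 264 @ $24.00 + 119 @ $21.95 + 62 @ $20.20 = $10,200.45
Apr 14, 226 sold [LIFO — newest first]: 111 @ $27.60 + 115 @ $26.35 = $6,093.85
Apr 17, 308 sold [LIFO — newest first]: 292 @ $23.75 + 16 @ $26.35 = $7,356.60
Total COGS = $12,157.65 + $10,200.45 + $6,093.85 + $7,356.60 = $35,808.55
Ending inventory: 144 @ $20.20 + 114 @ $26.35 = $5,912.70
Check: goods available $41,721.25 = COGS $35,808.55 + ending $5,912.70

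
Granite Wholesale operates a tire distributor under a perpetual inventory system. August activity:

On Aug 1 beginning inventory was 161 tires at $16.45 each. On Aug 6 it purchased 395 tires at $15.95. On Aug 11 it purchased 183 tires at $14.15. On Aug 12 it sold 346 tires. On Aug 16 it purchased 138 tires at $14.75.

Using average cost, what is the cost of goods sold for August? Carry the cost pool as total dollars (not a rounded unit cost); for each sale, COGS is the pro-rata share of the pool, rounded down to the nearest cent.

After Aug 1: 161 on hand, pool $2,648.45 (≈ $16.4500 each)
After Aug 6: 556 on hand, pool $8,948.70 (≈ $16.0948 each)
After Aug 11: 739 on hand, pool $11,538.15 (≈ $15.6132 each)
Aug 12, sell 346: 346/739 × $11,538.15 → $5,402.16
After Aug 16: 531 on hand, pool $8,171.49 (≈ $15.3889 each)
Ending inventory (cost pool remaining) = $8,171.49

COGS = $5,402.16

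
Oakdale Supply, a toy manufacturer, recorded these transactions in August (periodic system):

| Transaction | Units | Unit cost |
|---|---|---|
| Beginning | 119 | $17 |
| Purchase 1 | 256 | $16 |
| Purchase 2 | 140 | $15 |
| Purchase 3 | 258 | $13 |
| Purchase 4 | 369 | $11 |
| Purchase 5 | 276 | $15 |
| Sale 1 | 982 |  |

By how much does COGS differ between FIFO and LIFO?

$1,134

FIFO COGS: 119 @ $17 + 256 @ $16 + 140 @ $15 + 258 @ $13 + 209 @ $11 = $13,872
LIFO COGS: 276 @ $15 + 369 @ $11 + 258 @ $13 + 79 @ $15 = $12,738
Difference = |$13,872 − $12,738| = $1,134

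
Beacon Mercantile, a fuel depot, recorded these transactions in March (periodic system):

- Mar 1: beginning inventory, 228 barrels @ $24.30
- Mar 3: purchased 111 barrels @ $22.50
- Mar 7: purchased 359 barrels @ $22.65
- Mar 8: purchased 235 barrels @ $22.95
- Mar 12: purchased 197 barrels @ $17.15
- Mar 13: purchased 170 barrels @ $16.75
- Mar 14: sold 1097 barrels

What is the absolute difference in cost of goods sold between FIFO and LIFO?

FIFO COGS: 228 @ $24.30 + 111 @ $22.50 + 359 @ $22.65 + 235 @ $22.95 + 164 @ $17.15 = $24,375.10
LIFO COGS: 170 @ $16.75 + 197 @ $17.15 + 235 @ $22.95 + 359 @ $22.65 + 111 @ $22.50 + 25 @ $24.30 = $22,855.65
Difference = |$24,375.10 − $22,855.65| = $1,519.45

$1,519.45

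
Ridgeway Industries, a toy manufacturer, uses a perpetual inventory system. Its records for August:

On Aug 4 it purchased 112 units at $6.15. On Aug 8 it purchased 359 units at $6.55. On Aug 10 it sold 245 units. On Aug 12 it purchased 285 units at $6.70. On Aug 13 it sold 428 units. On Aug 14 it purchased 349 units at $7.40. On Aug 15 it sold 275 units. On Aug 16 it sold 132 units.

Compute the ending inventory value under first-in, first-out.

Ending inventory = $185.00

Aug 10, 245 sold [FIFO — oldest first]: 112 @ $6.15 + 133 @ $6.55 = $1,559.95
Aug 13, 428 sold [FIFO — oldest first]: 226 @ $6.55 + 202 @ $6.70 = $2,833.70
Aug 15, 275 sold [FIFO — oldest first]: 83 @ $6.70 + 192 @ $7.40 = $1,976.90
Aug 16, 132 sold [FIFO — oldest first]: 132 @ $7.40 = $976.80
Total COGS = $1,559.95 + $2,833.70 + $1,976.90 + $976.80 = $7,347.35
Ending inventory: 25 @ $7.40 = $185.00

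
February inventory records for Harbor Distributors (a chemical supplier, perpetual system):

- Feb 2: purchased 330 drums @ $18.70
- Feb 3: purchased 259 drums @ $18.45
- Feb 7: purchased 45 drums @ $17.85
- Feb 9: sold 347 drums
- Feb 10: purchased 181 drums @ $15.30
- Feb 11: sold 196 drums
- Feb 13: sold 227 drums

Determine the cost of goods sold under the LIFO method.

Feb 9, 347 sold [LIFO — newest first]: 45 @ $17.85 + 259 @ $18.45 + 43 @ $18.70 = $6,385.90
Feb 11, 196 sold [LIFO — newest first]: 181 @ $15.30 + 15 @ $18.70 = $3,049.80
Feb 13, 227 sold [LIFO — newest first]: 227 @ $18.70 = $4,244.90
Total COGS = $6,385.90 + $3,049.80 + $4,244.90 = $13,680.60
Ending inventory: 45 @ $18.70 = $841.50

COGS = $13,680.60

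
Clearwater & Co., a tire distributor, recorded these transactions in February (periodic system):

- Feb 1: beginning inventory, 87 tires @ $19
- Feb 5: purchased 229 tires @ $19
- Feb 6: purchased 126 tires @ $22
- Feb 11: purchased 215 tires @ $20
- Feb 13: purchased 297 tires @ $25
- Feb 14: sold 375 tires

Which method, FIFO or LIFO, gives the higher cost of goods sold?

LIFO

FIFO COGS: 87 @ $19 + 229 @ $19 + 59 @ $22 = $7,302
LIFO COGS: 297 @ $25 + 78 @ $20 = $8,985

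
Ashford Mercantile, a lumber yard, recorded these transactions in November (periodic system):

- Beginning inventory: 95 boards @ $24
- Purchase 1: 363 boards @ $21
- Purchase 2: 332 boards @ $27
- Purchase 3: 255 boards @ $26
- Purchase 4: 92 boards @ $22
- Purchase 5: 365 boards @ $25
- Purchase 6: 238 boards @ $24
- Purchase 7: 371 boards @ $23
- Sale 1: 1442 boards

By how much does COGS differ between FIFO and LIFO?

FIFO COGS: 95 @ $24 + 363 @ $21 + 332 @ $27 + 255 @ $26 + 92 @ $22 + 305 @ $25 = $35,146
LIFO COGS: 371 @ $23 + 238 @ $24 + 365 @ $25 + 92 @ $22 + 255 @ $26 + 121 @ $27 = $35,291
Difference = |$35,146 − $35,291| = $145

$145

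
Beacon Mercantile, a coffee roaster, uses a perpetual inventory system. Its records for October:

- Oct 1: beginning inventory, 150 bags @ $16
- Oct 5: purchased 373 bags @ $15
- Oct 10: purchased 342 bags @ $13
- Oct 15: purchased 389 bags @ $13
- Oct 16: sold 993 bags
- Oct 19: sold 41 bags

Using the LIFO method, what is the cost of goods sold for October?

COGS = $14,048

Oct 16, 993 sold [LIFO — newest first]: 389 @ $13 + 342 @ $13 + 262 @ $15 = $13,433
Oct 19, 41 sold [LIFO — newest first]: 41 @ $15 = $615
Total COGS = $13,433 + $615 = $14,048
Ending inventory: 150 @ $16 + 70 @ $15 = $3,450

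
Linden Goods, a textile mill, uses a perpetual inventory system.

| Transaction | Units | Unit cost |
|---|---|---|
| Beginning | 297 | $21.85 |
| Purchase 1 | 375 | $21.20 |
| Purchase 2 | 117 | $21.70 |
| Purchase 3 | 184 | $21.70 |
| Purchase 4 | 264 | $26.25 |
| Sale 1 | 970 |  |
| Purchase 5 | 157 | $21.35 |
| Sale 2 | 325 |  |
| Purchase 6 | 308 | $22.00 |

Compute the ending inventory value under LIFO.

Sale 1 (970) [LIFO — newest first]: 264 @ $26.25 + 184 @ $21.70 + 117 @ $21.70 + 375 @ $21.20 + 30 @ $21.85 = $22,067.20
Sale 2 (325) [LIFO — newest first]: 157 @ $21.35 + 168 @ $21.85 = $7,022.75
Total COGS = $22,067.20 + $7,022.75 = $29,089.95
Ending inventory: 99 @ $21.85 + 308 @ $22.00 = $8,939.15

Ending inventory = $8,939.15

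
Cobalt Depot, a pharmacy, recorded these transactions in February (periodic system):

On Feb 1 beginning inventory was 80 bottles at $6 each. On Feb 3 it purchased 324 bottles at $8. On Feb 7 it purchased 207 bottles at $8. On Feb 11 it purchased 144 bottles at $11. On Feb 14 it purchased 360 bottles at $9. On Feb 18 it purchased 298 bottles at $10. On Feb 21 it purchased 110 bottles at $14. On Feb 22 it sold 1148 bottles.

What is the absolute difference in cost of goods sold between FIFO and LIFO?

$1,350

FIFO COGS: 80 @ $6 + 324 @ $8 + 207 @ $8 + 144 @ $11 + 360 @ $9 + 33 @ $10 = $9,882
LIFO COGS: 110 @ $14 + 298 @ $10 + 360 @ $9 + 144 @ $11 + 207 @ $8 + 29 @ $8 = $11,232
Difference = |$9,882 − $11,232| = $1,350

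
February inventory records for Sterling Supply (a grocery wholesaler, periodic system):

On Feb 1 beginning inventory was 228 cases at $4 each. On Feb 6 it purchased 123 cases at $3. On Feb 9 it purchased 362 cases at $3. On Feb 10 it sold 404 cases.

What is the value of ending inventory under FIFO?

Feb 10, 404 sold [FIFO — oldest first]: 228 @ $4 + 123 @ $3 + 53 @ $3 = $1,440
Ending inventory: 309 @ $3 = $927
Check: goods available $2,367 = COGS $1,440 + ending $927

Ending inventory = $927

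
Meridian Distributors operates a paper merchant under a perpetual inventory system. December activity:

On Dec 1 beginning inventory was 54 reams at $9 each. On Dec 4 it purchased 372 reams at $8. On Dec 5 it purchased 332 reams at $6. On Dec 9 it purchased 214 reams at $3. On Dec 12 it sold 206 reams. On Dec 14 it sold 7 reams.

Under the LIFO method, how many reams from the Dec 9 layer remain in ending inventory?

Dec 12, 206 sold [LIFO — newest first]: 206 @ $3 = $618
Dec 14, 7 sold [LIFO — newest first]: 7 @ $3 = $21
Total COGS = $618 + $21 = $639
Ending inventory: 54 @ $9 + 372 @ $8 + 332 @ $6 + 1 @ $3 = $5,457

1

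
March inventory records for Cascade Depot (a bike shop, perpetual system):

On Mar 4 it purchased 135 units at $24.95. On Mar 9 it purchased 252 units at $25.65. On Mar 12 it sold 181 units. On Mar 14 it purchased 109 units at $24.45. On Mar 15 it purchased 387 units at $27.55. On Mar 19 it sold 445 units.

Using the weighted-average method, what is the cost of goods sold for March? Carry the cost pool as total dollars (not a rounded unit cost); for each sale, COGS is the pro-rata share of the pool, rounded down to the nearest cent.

After Mar 4: 135 on hand, pool $3,368.25 (≈ $24.9500 each)
After Mar 9: 387 on hand, pool $9,832.05 (≈ $25.4058 each)
Mar 12, sell 181: 181/387 × $9,832.05 → $4,598.45
After Mar 14: 315 on hand, pool $7,898.65 (≈ $25.0751 each)
After Mar 15: 702 on hand, pool $18,560.50 (≈ $26.4395 each)
Mar 19, sell 445: 445/702 × $18,560.50 → $11,765.55
Total COGS = $4,598.45 + $11,765.55 = $16,364.00
Ending inventory (cost pool remaining) = $6,794.95
Check: goods available $23,158.95 = COGS $16,364.00 + ending $6,794.95

COGS = $16,364.00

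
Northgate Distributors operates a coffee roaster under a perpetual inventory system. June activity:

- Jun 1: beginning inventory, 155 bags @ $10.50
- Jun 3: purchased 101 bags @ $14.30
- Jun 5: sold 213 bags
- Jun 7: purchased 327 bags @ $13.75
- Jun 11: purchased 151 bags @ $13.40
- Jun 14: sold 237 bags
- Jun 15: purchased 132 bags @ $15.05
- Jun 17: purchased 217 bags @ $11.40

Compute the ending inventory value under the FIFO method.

Ending inventory = $8,312.55

Jun 5, 213 sold [FIFO — oldest first]: 155 @ $10.50 + 58 @ $14.30 = $2,456.90
Jun 14, 237 sold [FIFO — oldest first]: 43 @ $14.30 + 194 @ $13.75 = $3,282.40
Total COGS = $2,456.90 + $3,282.40 = $5,739.30
Ending inventory: 133 @ $13.75 + 151 @ $13.40 + 132 @ $15.05 + 217 @ $11.40 = $8,312.55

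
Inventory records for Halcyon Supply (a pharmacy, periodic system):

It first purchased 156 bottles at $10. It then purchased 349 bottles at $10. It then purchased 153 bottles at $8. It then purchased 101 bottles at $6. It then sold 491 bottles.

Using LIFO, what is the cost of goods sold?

Sale 1 (491) [LIFO — newest first]: 101 @ $6 + 153 @ $8 + 237 @ $10 = $4,200
Ending inventory: 156 @ $10 + 112 @ $10 = $2,680
Check: goods available $6,880 = COGS $4,200 + ending $2,680

COGS = $4,200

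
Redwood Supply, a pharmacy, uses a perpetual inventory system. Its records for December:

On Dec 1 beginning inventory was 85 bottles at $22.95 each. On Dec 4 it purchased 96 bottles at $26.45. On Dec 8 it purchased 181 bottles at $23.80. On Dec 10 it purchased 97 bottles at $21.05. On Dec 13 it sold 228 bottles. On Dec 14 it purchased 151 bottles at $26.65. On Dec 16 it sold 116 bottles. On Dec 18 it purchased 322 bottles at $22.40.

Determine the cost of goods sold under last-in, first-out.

Dec 13, 228 sold [LIFO — newest first]: 97 @ $21.05 + 131 @ $23.80 = $5,159.65
Dec 16, 116 sold [LIFO — newest first]: 116 @ $26.65 = $3,091.40
Total COGS = $5,159.65 + $3,091.40 = $8,251.05
Ending inventory: 85 @ $22.95 + 96 @ $26.45 + 50 @ $23.80 + 35 @ $26.65 + 322 @ $22.40 = $13,825.50
Check: goods available $22,076.55 = COGS $8,251.05 + ending $13,825.50

COGS = $8,251.05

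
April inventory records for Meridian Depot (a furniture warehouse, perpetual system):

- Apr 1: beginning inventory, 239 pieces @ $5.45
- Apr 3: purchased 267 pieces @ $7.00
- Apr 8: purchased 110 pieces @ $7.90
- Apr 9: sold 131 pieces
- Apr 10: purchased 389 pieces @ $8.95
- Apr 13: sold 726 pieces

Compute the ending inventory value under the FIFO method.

Apr 9, 131 sold [FIFO — oldest first]: 131 @ $5.45 = $713.95
Apr 13, 726 sold [FIFO — oldest first]: 108 @ $5.45 + 267 @ $7.00 + 110 @ $7.90 + 241 @ $8.95 = $5,483.55
Total COGS = $713.95 + $5,483.55 = $6,197.50
Ending inventory: 148 @ $8.95 = $1,324.60

Ending inventory = $1,324.60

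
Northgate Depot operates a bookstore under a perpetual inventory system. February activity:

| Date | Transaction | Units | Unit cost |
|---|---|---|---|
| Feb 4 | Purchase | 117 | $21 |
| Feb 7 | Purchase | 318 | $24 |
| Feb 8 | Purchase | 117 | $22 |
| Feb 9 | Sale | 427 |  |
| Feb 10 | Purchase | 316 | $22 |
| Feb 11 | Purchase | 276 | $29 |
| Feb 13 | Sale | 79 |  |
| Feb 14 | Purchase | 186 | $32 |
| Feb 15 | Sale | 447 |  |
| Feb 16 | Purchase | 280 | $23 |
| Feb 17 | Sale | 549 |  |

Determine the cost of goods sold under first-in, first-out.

Feb 9, 427 sold [FIFO — oldest first]: 117 @ $21 + 310 @ $24 = $9,897
Feb 13, 79 sold [FIFO — oldest first]: 8 @ $24 + 71 @ $22 = $1,754
Feb 15, 447 sold [FIFO — oldest first]: 46 @ $22 + 316 @ $22 + 85 @ $29 = $10,429
Feb 17, 549 sold [FIFO — oldest first]: 191 @ $29 + 186 @ $32 + 172 @ $23 = $15,447
Total COGS = $9,897 + $1,754 + $10,429 + $15,447 = $37,527
Ending inventory: 108 @ $23 = $2,484
Check: goods available $40,011 = COGS $37,527 + ending $2,484

COGS = $37,527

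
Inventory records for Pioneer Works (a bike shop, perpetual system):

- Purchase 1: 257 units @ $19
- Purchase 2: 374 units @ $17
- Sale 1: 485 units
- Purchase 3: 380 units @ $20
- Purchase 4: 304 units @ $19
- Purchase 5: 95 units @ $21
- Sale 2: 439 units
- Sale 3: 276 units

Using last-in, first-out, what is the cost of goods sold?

COGS = $22,558

Sale 1 (485) [LIFO — newest first]: 374 @ $17 + 111 @ $19 = $8,467
Sale 2 (439) [LIFO — newest first]: 95 @ $21 + 304 @ $19 + 40 @ $20 = $8,571
Sale 3 (276) [LIFO — newest first]: 276 @ $20 = $5,520
Total COGS = $8,467 + $8,571 + $5,520 = $22,558
Ending inventory: 146 @ $19 + 64 @ $20 = $4,054
Check: goods available $26,612 = COGS $22,558 + ending $4,054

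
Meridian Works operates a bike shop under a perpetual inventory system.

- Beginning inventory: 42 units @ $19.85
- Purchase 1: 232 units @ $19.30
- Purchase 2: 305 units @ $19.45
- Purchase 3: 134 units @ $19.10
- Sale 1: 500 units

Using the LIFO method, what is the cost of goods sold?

COGS = $9,668.95

Sale 1 (500) [LIFO — newest first]: 134 @ $19.10 + 305 @ $19.45 + 61 @ $19.30 = $9,668.95
Ending inventory: 42 @ $19.85 + 171 @ $19.30 = $4,134.00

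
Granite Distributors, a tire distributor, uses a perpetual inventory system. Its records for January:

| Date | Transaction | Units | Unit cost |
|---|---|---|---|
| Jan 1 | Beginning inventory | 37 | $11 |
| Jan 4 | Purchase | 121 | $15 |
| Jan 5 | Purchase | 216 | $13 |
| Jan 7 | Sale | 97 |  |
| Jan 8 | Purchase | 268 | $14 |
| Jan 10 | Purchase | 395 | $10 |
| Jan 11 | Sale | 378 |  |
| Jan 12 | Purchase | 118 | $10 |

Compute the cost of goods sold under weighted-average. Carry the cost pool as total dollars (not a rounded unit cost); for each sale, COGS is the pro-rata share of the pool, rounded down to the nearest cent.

COGS = $5,899.85

After Jan 1: 37 on hand, pool $407.00 (≈ $11.0000 each)
After Jan 4: 158 on hand, pool $2,222.00 (≈ $14.0633 each)
After Jan 5: 374 on hand, pool $5,030.00 (≈ $13.4492 each)
Jan 7, sell 97: 97/374 × $5,030.00 → $1,304.57
After Jan 8: 545 on hand, pool $7,477.43 (≈ $13.7201 each)
After Jan 10: 940 on hand, pool $11,427.43 (≈ $12.1568 each)
Jan 11, sell 378: 378/940 × $11,427.43 → $4,595.28
After Jan 12: 680 on hand, pool $8,012.15 (≈ $11.7826 each)
Total COGS = $1,304.57 + $4,595.28 = $5,899.85
Ending inventory (cost pool remaining) = $8,012.15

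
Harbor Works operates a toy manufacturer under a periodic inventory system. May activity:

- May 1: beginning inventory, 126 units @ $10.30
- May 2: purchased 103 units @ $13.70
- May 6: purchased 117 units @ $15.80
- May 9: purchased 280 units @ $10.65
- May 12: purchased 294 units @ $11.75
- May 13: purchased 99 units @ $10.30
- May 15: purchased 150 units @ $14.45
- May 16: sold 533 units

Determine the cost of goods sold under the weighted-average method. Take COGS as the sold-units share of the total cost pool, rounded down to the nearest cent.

May 16, sell 533: 533/1169 × $14,181.20 → $6,465.85
Ending inventory (cost pool remaining) = $7,715.35
Check: goods available $14,181.20 = COGS $6,465.85 + ending $7,715.35

COGS = $6,465.85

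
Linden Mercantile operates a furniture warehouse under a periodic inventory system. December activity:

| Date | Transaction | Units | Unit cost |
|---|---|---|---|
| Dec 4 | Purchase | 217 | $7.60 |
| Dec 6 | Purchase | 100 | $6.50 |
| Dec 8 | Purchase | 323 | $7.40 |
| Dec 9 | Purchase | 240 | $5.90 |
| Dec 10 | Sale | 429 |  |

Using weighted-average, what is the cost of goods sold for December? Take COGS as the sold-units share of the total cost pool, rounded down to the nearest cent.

Dec 10, sell 429: 429/880 × $6,105.40 → $2,976.38
Ending inventory (cost pool remaining) = $3,129.02

COGS = $2,976.38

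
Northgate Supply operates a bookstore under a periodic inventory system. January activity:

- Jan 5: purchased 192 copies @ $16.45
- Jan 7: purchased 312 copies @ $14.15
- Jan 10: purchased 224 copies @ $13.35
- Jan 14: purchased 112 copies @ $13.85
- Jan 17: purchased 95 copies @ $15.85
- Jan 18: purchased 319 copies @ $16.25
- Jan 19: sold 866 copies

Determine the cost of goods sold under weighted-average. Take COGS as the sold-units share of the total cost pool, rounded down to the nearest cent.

Jan 19, sell 866: 866/1254 × $18,804.30 → $12,986.06
Ending inventory (cost pool remaining) = $5,818.24

COGS = $12,986.06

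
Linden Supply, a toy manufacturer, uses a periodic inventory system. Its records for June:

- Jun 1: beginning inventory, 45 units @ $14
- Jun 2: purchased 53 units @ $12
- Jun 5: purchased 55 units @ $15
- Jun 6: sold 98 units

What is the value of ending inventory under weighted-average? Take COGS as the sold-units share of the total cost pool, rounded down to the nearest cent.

Jun 6, sell 98: 98/153 × $2,091.00 → $1,339.33
Ending inventory (cost pool remaining) = $751.67

Ending inventory = $751.67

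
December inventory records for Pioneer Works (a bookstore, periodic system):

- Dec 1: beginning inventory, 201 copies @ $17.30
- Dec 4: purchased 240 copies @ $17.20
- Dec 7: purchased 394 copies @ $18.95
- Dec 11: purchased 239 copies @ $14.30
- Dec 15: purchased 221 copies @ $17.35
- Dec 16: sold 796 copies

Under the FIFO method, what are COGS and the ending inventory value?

Dec 16, 796 sold [FIFO — oldest first]: 201 @ $17.30 + 240 @ $17.20 + 355 @ $18.95 = $14,332.55
Ending inventory: 39 @ $18.95 + 239 @ $14.30 + 221 @ $17.35 = $7,991.10

COGS = $14,332.55; ending inventory = $7,991.10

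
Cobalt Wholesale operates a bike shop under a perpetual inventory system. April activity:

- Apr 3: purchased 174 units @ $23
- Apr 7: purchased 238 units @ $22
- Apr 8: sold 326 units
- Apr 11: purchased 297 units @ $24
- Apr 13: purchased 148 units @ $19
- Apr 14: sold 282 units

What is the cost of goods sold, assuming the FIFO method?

COGS = $13,942

Apr 8, 326 sold [FIFO — oldest first]: 174 @ $23 + 152 @ $22 = $7,346
Apr 14, 282 sold [FIFO — oldest first]: 86 @ $22 + 196 @ $24 = $6,596
Total COGS = $7,346 + $6,596 = $13,942
Ending inventory: 101 @ $24 + 148 @ $19 = $5,236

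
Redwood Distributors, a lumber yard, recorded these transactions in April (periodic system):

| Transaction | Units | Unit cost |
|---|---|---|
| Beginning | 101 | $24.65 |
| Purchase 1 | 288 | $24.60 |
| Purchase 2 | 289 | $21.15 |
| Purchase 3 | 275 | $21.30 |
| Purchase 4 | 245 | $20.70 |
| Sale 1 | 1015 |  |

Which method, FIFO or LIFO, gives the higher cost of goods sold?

FIFO

FIFO COGS: 101 @ $24.65 + 288 @ $24.60 + 289 @ $21.15 + 275 @ $21.30 + 62 @ $20.70 = $22,827.70
LIFO COGS: 245 @ $20.70 + 275 @ $21.30 + 289 @ $21.15 + 206 @ $24.60 = $22,108.95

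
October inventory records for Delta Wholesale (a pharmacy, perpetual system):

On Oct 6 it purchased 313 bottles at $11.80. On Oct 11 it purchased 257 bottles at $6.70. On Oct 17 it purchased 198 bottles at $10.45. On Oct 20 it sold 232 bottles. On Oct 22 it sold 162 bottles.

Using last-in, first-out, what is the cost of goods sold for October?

Oct 20, 232 sold [LIFO — newest first]: 198 @ $10.45 + 34 @ $6.70 = $2,296.90
Oct 22, 162 sold [LIFO — newest first]: 162 @ $6.70 = $1,085.40
Total COGS = $2,296.90 + $1,085.40 = $3,382.30
Ending inventory: 313 @ $11.80 + 61 @ $6.70 = $4,102.10
Check: goods available $7,484.40 = COGS $3,382.30 + ending $4,102.10

COGS = $3,382.30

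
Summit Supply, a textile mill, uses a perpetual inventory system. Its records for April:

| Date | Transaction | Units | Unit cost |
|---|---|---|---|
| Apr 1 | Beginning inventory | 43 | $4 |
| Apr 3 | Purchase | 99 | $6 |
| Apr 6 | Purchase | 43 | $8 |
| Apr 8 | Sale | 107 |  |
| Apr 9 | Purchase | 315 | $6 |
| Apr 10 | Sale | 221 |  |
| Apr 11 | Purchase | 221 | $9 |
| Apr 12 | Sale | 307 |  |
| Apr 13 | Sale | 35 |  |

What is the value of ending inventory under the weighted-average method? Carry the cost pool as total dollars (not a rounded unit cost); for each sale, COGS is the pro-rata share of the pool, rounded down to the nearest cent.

Ending inventory = $392.05

After Apr 1: 43 on hand, pool $172.00 (≈ $4.0000 each)
After Apr 3: 142 on hand, pool $766.00 (≈ $5.3944 each)
After Apr 6: 185 on hand, pool $1,110.00 (≈ $6.0000 each)
Apr 8, sell 107: 107/185 × $1,110.00 → $642.00
After Apr 9: 393 on hand, pool $2,358.00 (≈ $6.0000 each)
Apr 10, sell 221: 221/393 × $2,358.00 → $1,326.00
After Apr 11: 393 on hand, pool $3,021.00 (≈ $7.6870 each)
Apr 12, sell 307: 307/393 × $3,021.00 → $2,359.91
Apr 13, sell 35: 35/86 × $661.09 → $269.04
Total COGS = $642.00 + $1,326.00 + $2,359.91 + $269.04 = $4,596.95
Ending inventory (cost pool remaining) = $392.05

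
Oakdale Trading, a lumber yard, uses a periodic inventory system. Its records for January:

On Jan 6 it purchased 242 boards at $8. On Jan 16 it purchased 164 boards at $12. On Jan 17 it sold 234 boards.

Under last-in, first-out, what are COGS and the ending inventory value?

Jan 17, 234 sold [LIFO — newest first]: 164 @ $12 + 70 @ $8 = $2,528
Ending inventory: 172 @ $8 = $1,376
Check: goods available $3,904 = COGS $2,528 + ending $1,376

COGS = $2,528; ending inventory = $1,376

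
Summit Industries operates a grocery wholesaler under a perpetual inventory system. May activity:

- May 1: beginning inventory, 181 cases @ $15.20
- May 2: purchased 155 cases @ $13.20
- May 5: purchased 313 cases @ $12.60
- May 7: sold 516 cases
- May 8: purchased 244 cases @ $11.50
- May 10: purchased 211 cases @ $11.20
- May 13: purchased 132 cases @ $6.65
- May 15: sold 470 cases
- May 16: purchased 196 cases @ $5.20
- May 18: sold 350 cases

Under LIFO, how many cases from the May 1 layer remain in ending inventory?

May 7, 516 sold [LIFO — newest first]: 313 @ $12.60 + 155 @ $13.20 + 48 @ $15.20 = $6,719.40
May 15, 470 sold [LIFO — newest first]: 132 @ $6.65 + 211 @ $11.20 + 127 @ $11.50 = $4,701.50
May 18, 350 sold [LIFO — newest first]: 196 @ $5.20 + 117 @ $11.50 + 37 @ $15.20 = $2,927.10
Total COGS = $6,719.40 + $4,701.50 + $2,927.10 = $14,348.00
Ending inventory: 96 @ $15.20 = $1,459.20

96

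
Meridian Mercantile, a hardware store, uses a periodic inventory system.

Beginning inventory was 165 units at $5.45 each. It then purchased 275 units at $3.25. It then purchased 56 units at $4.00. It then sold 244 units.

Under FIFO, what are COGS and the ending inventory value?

COGS = $1,156.00; ending inventory = $861.00

Sale 1 (244) [FIFO — oldest first]: 165 @ $5.45 + 79 @ $3.25 = $1,156.00
Ending inventory: 196 @ $3.25 + 56 @ $4.00 = $861.00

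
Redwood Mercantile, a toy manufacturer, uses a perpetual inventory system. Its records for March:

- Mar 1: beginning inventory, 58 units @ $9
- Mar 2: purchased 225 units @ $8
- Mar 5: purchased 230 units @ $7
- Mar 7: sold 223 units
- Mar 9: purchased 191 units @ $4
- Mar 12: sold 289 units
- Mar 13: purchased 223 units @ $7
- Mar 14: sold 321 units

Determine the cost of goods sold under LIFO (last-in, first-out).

COGS = $5,447

Mar 7, 223 sold [LIFO — newest first]: 223 @ $7 = $1,561
Mar 12, 289 sold [LIFO — newest first]: 191 @ $4 + 7 @ $7 + 91 @ $8 = $1,541
Mar 14, 321 sold [LIFO — newest first]: 223 @ $7 + 98 @ $8 = $2,345
Total COGS = $1,561 + $1,541 + $2,345 = $5,447
Ending inventory: 58 @ $9 + 36 @ $8 = $810
Check: goods available $6,257 = COGS $5,447 + ending $810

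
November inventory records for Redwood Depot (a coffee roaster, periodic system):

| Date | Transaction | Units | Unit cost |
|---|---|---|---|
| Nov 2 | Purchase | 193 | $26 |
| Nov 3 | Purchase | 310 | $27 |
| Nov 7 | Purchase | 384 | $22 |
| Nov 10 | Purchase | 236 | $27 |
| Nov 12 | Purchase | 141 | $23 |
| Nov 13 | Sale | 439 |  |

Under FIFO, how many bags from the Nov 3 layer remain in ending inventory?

Nov 13, 439 sold [FIFO — oldest first]: 193 @ $26 + 246 @ $27 = $11,660
Ending inventory: 64 @ $27 + 384 @ $22 + 236 @ $27 + 141 @ $23 = $19,791

64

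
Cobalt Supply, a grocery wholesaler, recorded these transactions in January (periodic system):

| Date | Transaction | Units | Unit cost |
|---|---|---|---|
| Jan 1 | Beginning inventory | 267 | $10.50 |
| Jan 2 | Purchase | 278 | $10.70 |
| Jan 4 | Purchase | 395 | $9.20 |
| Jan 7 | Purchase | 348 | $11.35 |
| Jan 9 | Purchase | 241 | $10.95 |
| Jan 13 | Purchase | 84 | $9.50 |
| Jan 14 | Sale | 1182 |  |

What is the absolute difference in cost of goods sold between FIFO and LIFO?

$81.75

FIFO COGS: 267 @ $10.50 + 278 @ $10.70 + 395 @ $9.20 + 242 @ $11.35 = $12,158.80
LIFO COGS: 84 @ $9.50 + 241 @ $10.95 + 348 @ $11.35 + 395 @ $9.20 + 114 @ $10.70 = $12,240.55
Difference = |$12,158.80 − $12,240.55| = $81.75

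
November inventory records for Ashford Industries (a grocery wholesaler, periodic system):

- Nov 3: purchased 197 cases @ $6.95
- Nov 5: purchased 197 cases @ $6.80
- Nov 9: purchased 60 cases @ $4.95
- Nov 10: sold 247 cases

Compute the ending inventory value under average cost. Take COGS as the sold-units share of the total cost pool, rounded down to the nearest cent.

Ending inventory = $1,370.47

Nov 10, sell 247: 247/454 × $3,005.75 → $1,635.28
Ending inventory (cost pool remaining) = $1,370.47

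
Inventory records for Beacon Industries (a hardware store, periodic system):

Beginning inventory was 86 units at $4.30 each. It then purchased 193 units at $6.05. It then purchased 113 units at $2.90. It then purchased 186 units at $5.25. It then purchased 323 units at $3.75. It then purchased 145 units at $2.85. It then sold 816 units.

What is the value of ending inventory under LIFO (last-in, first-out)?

Ending inventory = $1,241.00

Sale 1 (816) [LIFO — newest first]: 145 @ $2.85 + 323 @ $3.75 + 186 @ $5.25 + 113 @ $2.90 + 49 @ $6.05 = $3,225.15
Ending inventory: 86 @ $4.30 + 144 @ $6.05 = $1,241.00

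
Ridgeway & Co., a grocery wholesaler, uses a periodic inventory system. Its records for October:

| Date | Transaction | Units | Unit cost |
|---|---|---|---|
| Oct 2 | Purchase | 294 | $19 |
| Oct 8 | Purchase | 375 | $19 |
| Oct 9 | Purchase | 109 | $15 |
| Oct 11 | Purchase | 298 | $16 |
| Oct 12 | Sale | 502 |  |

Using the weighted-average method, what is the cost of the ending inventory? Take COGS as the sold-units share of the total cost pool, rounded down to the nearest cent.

Ending inventory = $10,196.51

Oct 12, sell 502: 502/1076 × $19,114.00 → $8,917.49
Ending inventory (cost pool remaining) = $10,196.51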